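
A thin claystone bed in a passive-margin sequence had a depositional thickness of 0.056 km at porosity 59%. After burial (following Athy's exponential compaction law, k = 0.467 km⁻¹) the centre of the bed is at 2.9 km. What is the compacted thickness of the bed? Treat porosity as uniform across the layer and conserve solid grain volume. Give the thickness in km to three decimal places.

Porosity at 2.9 km: n = 0.59·exp(−0.467×2.9) = 0.1523
Solid-volume conservation: h(1−n) = h₀(1−n₀) ⇒ h = h₀·(1−n₀)/(1−n)
h = 0.056 × (1 − 0.59)/(1 − 0.1523) = 0.056 × 0.4837 = 0.0271 km

0.027 km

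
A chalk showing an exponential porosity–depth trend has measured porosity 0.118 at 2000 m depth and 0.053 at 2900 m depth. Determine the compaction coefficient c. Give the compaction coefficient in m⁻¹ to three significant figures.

Working in km (1 km = 1000 m; c in km⁻¹ = c in m⁻¹ × 1000):
Athy: φ(z) = φ₀ e^(−cz) ⇒ φ₁/φ₂ = e^{c(z₂−z₁)} ⇒ c = ln(φ₁/φ₂)/(z₂−z₁)
c = ln(0.118/0.053) / (2.9 − 2) = ln(2.226) / 0.9 = 0.8004 / 0.9 = 0.8893 km⁻¹

0.000889 m⁻¹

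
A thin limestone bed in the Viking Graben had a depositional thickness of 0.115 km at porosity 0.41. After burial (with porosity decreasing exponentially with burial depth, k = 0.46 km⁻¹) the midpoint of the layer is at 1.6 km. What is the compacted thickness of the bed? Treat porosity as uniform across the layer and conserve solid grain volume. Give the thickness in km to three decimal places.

0.084 km

Porosity at 1.6 km: n = 0.41·exp(−0.46×1.6) = 0.1964
Solid-volume conservation: h(1−n) = h₀(1−n₀) ⇒ h = h₀·(1−n₀)/(1−n)
h = 0.115 × (1 − 0.41)/(1 − 0.1964) = 0.115 × 0.7342 = 0.0844 km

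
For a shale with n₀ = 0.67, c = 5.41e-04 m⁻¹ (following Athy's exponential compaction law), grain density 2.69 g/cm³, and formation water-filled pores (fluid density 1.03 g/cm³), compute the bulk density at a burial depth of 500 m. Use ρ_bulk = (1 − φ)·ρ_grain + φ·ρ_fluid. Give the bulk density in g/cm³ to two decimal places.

1.84 g/cm³

Working in km (1 km = 1000 m; c in km⁻¹ = c in m⁻¹ × 1000):
Porosity at depth: n = 0.67·exp(−0.541×0.5) = 0.67×0.7630 = 0.5112
Bulk density: ρ_b = (1−n)ρ_g + n·ρ_f = 0.4888×2.69 + 0.5112×1.03
       = 1.315 + 0.527 = 1.841 g/cm³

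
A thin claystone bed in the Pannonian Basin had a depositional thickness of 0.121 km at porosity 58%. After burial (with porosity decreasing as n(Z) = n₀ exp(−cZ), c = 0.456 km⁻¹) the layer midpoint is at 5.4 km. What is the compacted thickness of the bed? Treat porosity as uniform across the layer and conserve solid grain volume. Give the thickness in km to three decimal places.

Porosity at 5.4 km: n = 0.58·exp(−0.456×5.4) = 0.0494
Solid-volume conservation: h(1−n) = h₀(1−n₀) ⇒ h = h₀·(1−n₀)/(1−n)
h = 0.121 × (1 − 0.58)/(1 − 0.0494) = 0.121 × 0.4418 = 0.0535 km

0.053 km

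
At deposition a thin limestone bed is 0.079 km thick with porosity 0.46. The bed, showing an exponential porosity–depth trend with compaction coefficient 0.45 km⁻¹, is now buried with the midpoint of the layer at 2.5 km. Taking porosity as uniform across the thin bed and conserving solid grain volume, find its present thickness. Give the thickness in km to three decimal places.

0.050 km

Porosity at 2.5 km: phi = 0.46·exp(−0.45×2.5) = 0.1493
Solid-volume conservation: h(1−phi) = h₀(1−phi₀) ⇒ h = h₀·(1−phi₀)/(1−phi)
h = 0.079 × (1 − 0.46)/(1 − 0.1493) = 0.079 × 0.6348 = 0.0501 km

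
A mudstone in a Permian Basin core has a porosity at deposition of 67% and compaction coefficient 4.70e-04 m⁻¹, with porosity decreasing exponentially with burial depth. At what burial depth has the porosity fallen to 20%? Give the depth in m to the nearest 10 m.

Working in km (1 km = 1000 m; k in km⁻¹ = k in m⁻¹ × 1000):
Invert Athy's law: z = ln(n₀/n) / k
z = ln(0.67/0.2) / 0.47 = ln(3.35) / 0.47 = 1.2090 / 0.47 = 2.572 km

2570 m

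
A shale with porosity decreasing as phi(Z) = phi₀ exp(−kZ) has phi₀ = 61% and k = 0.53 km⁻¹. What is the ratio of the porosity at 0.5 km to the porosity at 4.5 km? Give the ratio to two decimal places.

phi(Z₁)/phi(Z₂) = e^(−k·Z₁)/e^(−k·Z₂) = e^{k(Z₂−Z₁)}
= exp(0.53 × 4) = exp(2.12) = 8.3311

8.33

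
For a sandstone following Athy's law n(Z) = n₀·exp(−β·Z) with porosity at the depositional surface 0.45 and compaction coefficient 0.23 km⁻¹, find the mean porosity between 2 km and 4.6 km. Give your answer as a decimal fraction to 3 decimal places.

0.214

⟨n⟩ = (1/(Z₂−Z₁)) ∫ n₀ e^(−βZ) dZ = n₀·(e^(−β·Z₁) − e^(−β·Z₂)) / (β·(Z₂−Z₁))
e^(−0.23×2) = 0.6313; e^(−0.23×4.6) = 0.3471
⟨n⟩ = 0.45 × (0.6313 − 0.3471) / (0.23 × 2.6) = 0.45 × 0.4751 = 0.2138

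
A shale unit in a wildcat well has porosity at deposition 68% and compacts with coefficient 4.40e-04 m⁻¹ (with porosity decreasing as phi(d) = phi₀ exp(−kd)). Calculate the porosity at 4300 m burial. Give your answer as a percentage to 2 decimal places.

10.25%

Working in km (1 km = 1000 m; k in km⁻¹ = k in m⁻¹ × 1000):
phi = phi₀·exp(−k·d) = 0.68 × exp(−0.44 × 4.3) = 0.68 × exp(−1.892)
  = 0.68 × 0.1508 = 0.1025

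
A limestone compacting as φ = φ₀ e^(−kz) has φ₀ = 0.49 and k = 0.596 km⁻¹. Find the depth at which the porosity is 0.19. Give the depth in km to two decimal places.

Invert Athy's law: z = ln(φ₀/φ) / k
z = ln(0.49/0.19) / 0.596 = ln(2.579) / 0.596 = 0.9474 / 0.596 = 1.590 km

1.59 km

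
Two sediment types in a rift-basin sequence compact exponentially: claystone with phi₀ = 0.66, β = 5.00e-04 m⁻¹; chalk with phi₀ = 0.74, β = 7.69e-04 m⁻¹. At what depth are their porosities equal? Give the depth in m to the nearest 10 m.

Working in km (1 km = 1000 m; β in km⁻¹ = β in m⁻¹ × 1000):
Set phi₀ₐ e^(−βₐz) = phi₀ᵦ e^(−βᵦz) ⇒ ln(phi₀ₐ/phi₀ᵦ) = (βₐ − βᵦ)·z
z = ln(0.66/0.74) / (0.5 − 0.769) = -0.1144 / -0.269 = 0.425 km

430 m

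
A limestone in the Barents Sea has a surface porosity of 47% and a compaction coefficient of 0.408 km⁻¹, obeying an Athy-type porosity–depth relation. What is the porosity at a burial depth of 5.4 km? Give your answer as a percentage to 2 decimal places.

5.19%

n = n₀·exp(−c·z) = 0.47 × exp(−0.408 × 5.4) = 0.47 × exp(−2.203)
  = 0.47 × 0.1104 = 0.0519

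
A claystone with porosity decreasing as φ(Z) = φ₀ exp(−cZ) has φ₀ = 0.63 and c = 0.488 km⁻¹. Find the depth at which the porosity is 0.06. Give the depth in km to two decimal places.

Invert Athy's law: Z = ln(φ₀/φ) / c
Z = ln(0.63/0.06) / 0.488 = ln(10.5) / 0.488 = 2.3514 / 0.488 = 4.818 km

4.82 km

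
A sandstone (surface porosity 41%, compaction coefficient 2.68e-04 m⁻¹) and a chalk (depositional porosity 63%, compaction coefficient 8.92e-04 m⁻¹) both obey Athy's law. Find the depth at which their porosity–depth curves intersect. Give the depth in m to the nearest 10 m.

Working in km (1 km = 1000 m; c in km⁻¹ = c in m⁻¹ × 1000):
Set n₀ₐ e^(−cₐZ) = n₀ᵦ e^(−cᵦZ) ⇒ ln(n₀ₐ/n₀ᵦ) = (cₐ − cᵦ)·Z
Z = ln(0.41/0.63) / (0.268 − 0.892) = -0.4296 / -0.624 = 0.688 km

690 m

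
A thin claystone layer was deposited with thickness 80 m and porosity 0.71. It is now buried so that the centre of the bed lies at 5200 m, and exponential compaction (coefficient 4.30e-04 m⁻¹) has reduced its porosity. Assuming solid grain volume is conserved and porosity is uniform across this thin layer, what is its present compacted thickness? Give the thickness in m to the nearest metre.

25 m

Working in km (1 km = 1000 m; c in km⁻¹ = c in m⁻¹ × 1000):
Porosity at 5.2 km: n = 0.71·exp(−0.43×5.2) = 0.0759
Solid-volume conservation: h(1−n) = h₀(1−n₀) ⇒ h = h₀·(1−n₀)/(1−n)
h = 0.08 × (1 − 0.71)/(1 − 0.0759) = 0.08 × 0.3138 = 0.0251 km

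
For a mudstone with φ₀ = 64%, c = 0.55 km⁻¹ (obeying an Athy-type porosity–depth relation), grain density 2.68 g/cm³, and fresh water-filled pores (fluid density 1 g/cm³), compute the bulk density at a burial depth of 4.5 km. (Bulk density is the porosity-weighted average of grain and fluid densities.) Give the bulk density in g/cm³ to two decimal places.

Porosity at depth: φ = 0.64·exp(−0.55×4.5) = 0.64×0.0842 = 0.0539
Bulk density: ρ_b = (1−φ)ρ_g + φ·ρ_f = 0.9461×2.68 + 0.0539×1
       = 2.536 + 0.054 = 2.590 g/cm³

2.59 g/cm³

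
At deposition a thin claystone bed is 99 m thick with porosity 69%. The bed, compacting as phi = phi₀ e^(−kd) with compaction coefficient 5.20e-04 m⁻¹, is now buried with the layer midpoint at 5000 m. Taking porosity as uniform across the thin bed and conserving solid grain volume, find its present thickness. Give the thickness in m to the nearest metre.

Working in km (1 km = 1000 m; k in km⁻¹ = k in m⁻¹ × 1000):
Porosity at 5 km: phi = 0.69·exp(−0.52×5) = 0.0512
Solid-volume conservation: h(1−phi) = h₀(1−phi₀) ⇒ h = h₀·(1−phi₀)/(1−phi)
h = 0.099 × (1 − 0.69)/(1 − 0.0512) = 0.099 × 0.3267 = 0.0323 km

32 m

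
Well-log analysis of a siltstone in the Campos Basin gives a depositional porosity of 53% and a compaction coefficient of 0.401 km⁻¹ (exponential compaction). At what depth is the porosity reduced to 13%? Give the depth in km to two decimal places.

Invert Athy's law: d = ln(n₀/n) / c
d = ln(0.53/0.13) / 0.401 = ln(4.077) / 0.401 = 1.4053 / 0.401 = 3.505 km

3.50 km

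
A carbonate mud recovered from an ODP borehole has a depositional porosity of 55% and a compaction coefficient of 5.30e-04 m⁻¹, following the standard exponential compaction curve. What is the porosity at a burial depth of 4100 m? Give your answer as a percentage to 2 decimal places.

6.26%

Working in km (1 km = 1000 m; k in km⁻¹ = k in m⁻¹ × 1000):
n = n₀·exp(−k·z) = 0.55 × exp(−0.53 × 4.1) = 0.55 × exp(−2.173)
  = 0.55 × 0.1138 = 0.0626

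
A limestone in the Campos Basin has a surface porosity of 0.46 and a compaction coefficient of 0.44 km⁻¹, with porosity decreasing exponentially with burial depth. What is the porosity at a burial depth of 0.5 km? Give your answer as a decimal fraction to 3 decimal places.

0.369

n = n₀·exp(−k·z) = 0.46 × exp(−0.44 × 0.5) = 0.46 × exp(−0.22)
  = 0.46 × 0.8025 = 0.3692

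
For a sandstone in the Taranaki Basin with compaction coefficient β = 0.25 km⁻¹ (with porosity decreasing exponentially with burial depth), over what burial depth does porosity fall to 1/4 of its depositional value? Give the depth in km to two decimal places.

5.55 km

n/n₀ = 1/4 ⇒ exp(−β·Z) = 1/4 ⇒ Z = ln(4) / β
Z = 1.3863 / 0.25 = 5.545 km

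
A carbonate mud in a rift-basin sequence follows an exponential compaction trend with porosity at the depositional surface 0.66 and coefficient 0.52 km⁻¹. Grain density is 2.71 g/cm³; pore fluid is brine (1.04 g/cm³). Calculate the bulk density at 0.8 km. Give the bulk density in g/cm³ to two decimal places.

1.98 g/cm³

Porosity at depth: phi = 0.66·exp(−0.52×0.8) = 0.66×0.6597 = 0.4354
Bulk density: ρ_b = (1−phi)ρ_g + phi·ρ_f = 0.5646×2.71 + 0.4354×1.04
       = 1.530 + 0.453 = 1.983 g/cm³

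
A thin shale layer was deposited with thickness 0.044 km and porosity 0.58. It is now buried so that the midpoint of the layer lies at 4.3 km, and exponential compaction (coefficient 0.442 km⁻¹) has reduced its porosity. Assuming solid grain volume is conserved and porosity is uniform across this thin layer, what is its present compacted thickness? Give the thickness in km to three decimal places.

Porosity at 4.3 km: phi = 0.58·exp(−0.442×4.3) = 0.0867
Solid-volume conservation: h(1−phi) = h₀(1−phi₀) ⇒ h = h₀·(1−phi₀)/(1−phi)
h = 0.044 × (1 − 0.58)/(1 − 0.0867) = 0.044 × 0.4599 = 0.0202 km

0.020 km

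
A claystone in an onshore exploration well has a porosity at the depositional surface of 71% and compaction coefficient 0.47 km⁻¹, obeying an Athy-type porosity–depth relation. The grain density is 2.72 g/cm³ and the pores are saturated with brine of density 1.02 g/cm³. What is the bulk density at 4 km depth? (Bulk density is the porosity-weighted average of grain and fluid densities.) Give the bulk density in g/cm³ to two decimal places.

Porosity at depth: φ = 0.71·exp(−0.47×4) = 0.71×0.1526 = 0.1083
Bulk density: ρ_b = (1−φ)ρ_g + φ·ρ_f = 0.8917×2.72 + 0.1083×1.02
       = 2.425 + 0.111 = 2.536 g/cm³

2.54 g/cm³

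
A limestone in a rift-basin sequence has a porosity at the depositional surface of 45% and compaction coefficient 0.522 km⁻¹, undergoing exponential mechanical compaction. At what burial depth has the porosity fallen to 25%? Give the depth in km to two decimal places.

Invert Athy's law: z = ln(n₀/n) / c
z = ln(0.45/0.25) / 0.522 = ln(1.8) / 0.522 = 0.5878 / 0.522 = 1.126 km

1.13 km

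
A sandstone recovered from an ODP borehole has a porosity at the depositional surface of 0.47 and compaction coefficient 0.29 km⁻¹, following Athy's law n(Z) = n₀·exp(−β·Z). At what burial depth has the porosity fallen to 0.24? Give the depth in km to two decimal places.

Invert Athy's law: Z = ln(n₀/n) / β
Z = ln(0.47/0.24) / 0.29 = ln(1.958) / 0.29 = 0.6721 / 0.29 = 2.318 km

2.32 km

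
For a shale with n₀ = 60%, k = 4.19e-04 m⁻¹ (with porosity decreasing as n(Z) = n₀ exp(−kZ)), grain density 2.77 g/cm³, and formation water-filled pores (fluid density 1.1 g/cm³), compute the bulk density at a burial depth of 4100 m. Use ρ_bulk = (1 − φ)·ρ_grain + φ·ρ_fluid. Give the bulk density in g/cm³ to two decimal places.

Working in km (1 km = 1000 m; k in km⁻¹ = k in m⁻¹ × 1000):
Porosity at depth: n = 0.6·exp(−0.419×4.1) = 0.6×0.1794 = 0.1077
Bulk density: ρ_b = (1−n)ρ_g + n·ρ_f = 0.8923×2.77 + 0.1077×1.1
       = 2.472 + 0.118 = 2.590 g/cm³

2.59 g/cm³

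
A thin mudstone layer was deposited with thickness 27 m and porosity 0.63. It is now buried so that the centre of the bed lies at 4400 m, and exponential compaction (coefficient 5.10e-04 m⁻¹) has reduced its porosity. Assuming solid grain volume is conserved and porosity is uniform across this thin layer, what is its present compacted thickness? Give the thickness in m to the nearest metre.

Working in km (1 km = 1000 m; β in km⁻¹ = β in m⁻¹ × 1000):
Porosity at 4.4 km: n = 0.63·exp(−0.51×4.4) = 0.0668
Solid-volume conservation: h(1−n) = h₀(1−n₀) ⇒ h = h₀·(1−n₀)/(1−n)
h = 0.027 × (1 − 0.63)/(1 − 0.0668) = 0.027 × 0.3965 = 0.0107 km

11 m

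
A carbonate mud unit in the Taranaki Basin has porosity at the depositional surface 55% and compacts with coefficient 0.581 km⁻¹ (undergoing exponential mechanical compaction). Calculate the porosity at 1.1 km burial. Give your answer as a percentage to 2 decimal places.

29.03%

phi = phi₀·exp(−k·d) = 0.55 × exp(−0.581 × 1.1) = 0.55 × exp(−0.6391)
  = 0.55 × 0.5278 = 0.2903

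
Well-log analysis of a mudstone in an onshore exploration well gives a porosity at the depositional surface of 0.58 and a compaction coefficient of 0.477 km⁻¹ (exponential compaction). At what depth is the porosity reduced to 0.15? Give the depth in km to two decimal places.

2.84 km

Invert Athy's law: z = ln(phi₀/phi) / c
z = ln(0.58/0.15) / 0.477 = ln(3.867) / 0.477 = 1.3524 / 0.477 = 2.835 km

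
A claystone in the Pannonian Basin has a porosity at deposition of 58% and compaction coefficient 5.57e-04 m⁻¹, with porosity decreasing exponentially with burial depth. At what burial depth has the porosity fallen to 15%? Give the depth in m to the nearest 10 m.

Working in km (1 km = 1000 m; β in km⁻¹ = β in m⁻¹ × 1000):
Invert Athy's law: d = ln(φ₀/φ) / β
d = ln(0.58/0.15) / 0.557 = ln(3.867) / 0.557 = 1.3524 / 0.557 = 2.428 km

2430 m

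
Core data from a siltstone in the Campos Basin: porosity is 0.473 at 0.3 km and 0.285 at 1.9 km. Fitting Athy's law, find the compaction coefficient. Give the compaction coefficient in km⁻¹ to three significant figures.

0.317 km⁻¹

Athy: φ(Z) = φ₀ e^(−cZ) ⇒ φ₁/φ₂ = e^{c(Z₂−Z₁)} ⇒ c = ln(φ₁/φ₂)/(Z₂−Z₁)
c = ln(0.473/0.285) / (1.9 − 0.3) = ln(1.66) / 1.6 = 0.5066 / 1.6 = 0.3166 km⁻¹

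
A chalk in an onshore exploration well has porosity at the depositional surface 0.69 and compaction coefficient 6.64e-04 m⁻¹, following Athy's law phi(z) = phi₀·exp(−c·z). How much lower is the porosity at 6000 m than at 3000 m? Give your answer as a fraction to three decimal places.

0.081

Working in km (1 km = 1000 m; c in km⁻¹ = c in m⁻¹ × 1000):
phi(3) = 0.69·e^(−0.664×3) = 0.0941
phi(6) = 0.69·e^(−0.664×6) = 0.0128
Δphi = 0.0941 − 0.0128 = 0.0813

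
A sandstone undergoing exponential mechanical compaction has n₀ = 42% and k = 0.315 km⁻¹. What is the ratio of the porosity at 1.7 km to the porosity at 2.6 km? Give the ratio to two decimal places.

n(d₁)/n(d₂) = e^(−k·d₁)/e^(−k·d₂) = e^{k(d₂−d₁)}
= exp(0.315 × 0.9) = exp(0.2835) = 1.3278

1.33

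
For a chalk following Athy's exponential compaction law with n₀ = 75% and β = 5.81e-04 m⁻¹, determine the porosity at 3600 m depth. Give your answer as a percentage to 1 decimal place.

9.3%

Working in km (1 km = 1000 m; β in km⁻¹ = β in m⁻¹ × 1000):
n = n₀·exp(−β·z) = 0.75 × exp(−0.581 × 3.6) = 0.75 × exp(−2.092)
  = 0.75 × 0.1235 = 0.0926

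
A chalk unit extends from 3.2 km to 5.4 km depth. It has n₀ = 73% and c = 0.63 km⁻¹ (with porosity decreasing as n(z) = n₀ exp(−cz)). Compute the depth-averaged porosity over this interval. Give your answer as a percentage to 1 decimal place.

⟨n⟩ = (1/(z₂−z₁)) ∫ n₀ e^(−cz) dz = n₀·(e^(−c·z₁) − e^(−c·z₂)) / (c·(z₂−z₁))
e^(−0.63×3.2) = 0.1332; e^(−0.63×5.4) = 0.0333
⟨n⟩ = 0.73 × (0.1332 − 0.0333) / (0.63 × 2.2) = 0.73 × 0.0721 = 0.0526

5.3%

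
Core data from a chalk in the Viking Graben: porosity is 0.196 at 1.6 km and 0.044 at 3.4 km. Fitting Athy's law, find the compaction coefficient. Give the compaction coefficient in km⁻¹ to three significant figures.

Athy: n(d) = n₀ e^(−βd) ⇒ n₁/n₂ = e^{β(d₂−d₁)} ⇒ β = ln(n₁/n₂)/(d₂−d₁)
β = ln(0.196/0.044) / (3.4 − 1.6) = ln(4.455) / 1.8 = 1.4939 / 1.8 = 0.83 km⁻¹

0.830 km⁻¹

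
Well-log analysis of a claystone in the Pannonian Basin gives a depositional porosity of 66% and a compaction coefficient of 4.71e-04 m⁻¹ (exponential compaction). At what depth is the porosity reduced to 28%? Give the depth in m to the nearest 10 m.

1820 m

Working in km (1 km = 1000 m; c in km⁻¹ = c in m⁻¹ × 1000):
Invert Athy's law: d = ln(φ₀/φ) / c
d = ln(0.66/0.28) / 0.471 = ln(2.357) / 0.471 = 0.8575 / 0.471 = 1.820 km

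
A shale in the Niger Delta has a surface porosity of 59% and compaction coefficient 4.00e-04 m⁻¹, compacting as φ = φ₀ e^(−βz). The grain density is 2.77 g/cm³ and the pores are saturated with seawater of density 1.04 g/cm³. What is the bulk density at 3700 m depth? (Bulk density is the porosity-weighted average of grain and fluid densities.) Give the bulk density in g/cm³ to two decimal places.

Working in km (1 km = 1000 m; β in km⁻¹ = β in m⁻¹ × 1000):
Porosity at depth: φ = 0.59·exp(−0.4×3.7) = 0.59×0.2276 = 0.1343
Bulk density: ρ_b = (1−φ)ρ_g + φ·ρ_f = 0.8657×2.77 + 0.1343×1.04
       = 2.398 + 0.140 = 2.538 g/cm³

2.54 g/cm³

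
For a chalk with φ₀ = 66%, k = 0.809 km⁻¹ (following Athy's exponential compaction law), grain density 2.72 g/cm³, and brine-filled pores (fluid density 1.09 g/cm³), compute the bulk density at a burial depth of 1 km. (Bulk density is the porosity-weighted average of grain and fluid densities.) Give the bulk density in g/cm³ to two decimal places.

Porosity at depth: φ = 0.66·exp(−0.809×1) = 0.66×0.4453 = 0.2939
Bulk density: ρ_b = (1−φ)ρ_g + φ·ρ_f = 0.7061×2.72 + 0.2939×1.09
       = 1.921 + 0.320 = 2.241 g/cm³

2.24 g/cm³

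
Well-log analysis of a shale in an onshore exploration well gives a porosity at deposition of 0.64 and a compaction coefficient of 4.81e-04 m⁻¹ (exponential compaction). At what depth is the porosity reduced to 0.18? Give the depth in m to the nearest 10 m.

Working in km (1 km = 1000 m; k in km⁻¹ = k in m⁻¹ × 1000):
Invert Athy's law: d = ln(phi₀/phi) / k
d = ln(0.64/0.18) / 0.481 = ln(3.556) / 0.481 = 1.2685 / 0.481 = 2.637 km

2640 m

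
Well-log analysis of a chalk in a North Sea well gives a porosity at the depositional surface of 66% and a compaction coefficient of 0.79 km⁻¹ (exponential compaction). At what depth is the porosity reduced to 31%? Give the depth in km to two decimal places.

Invert Athy's law: Z = ln(φ₀/φ) / β
Z = ln(0.66/0.31) / 0.79 = ln(2.129) / 0.79 = 0.7557 / 0.79 = 0.957 km

0.96 km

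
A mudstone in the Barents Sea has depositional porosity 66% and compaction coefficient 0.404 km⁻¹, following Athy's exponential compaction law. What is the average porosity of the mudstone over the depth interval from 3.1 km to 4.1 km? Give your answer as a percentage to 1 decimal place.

15.5%

⟨phi⟩ = (1/(z₂−z₁)) ∫ phi₀ e^(−cz) dz = phi₀·(e^(−c·z₁) − e^(−c·z₂)) / (c·(z₂−z₁))
e^(−0.404×3.1) = 0.2858; e^(−0.404×4.1) = 0.1908
⟨phi⟩ = 0.66 × (0.2858 − 0.1908) / (0.404 × 1) = 0.66 × 0.2351 = 0.1552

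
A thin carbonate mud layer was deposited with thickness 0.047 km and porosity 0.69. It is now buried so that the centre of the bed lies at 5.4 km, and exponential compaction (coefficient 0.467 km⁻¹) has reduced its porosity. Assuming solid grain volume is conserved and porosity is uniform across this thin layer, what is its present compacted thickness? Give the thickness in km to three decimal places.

Porosity at 5.4 km: n = 0.69·exp(−0.467×5.4) = 0.0554
Solid-volume conservation: h(1−n) = h₀(1−n₀) ⇒ h = h₀·(1−n₀)/(1−n)
h = 0.047 × (1 − 0.69)/(1 − 0.0554) = 0.047 × 0.3282 = 0.0154 km

0.015 km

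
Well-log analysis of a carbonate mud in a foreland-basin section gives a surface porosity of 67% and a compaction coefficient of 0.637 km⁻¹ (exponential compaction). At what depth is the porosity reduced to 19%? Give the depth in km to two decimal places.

1.98 km

Invert Athy's law: Z = ln(n₀/n) / β
Z = ln(0.67/0.19) / 0.637 = ln(3.526) / 0.637 = 1.2603 / 0.637 = 1.978 km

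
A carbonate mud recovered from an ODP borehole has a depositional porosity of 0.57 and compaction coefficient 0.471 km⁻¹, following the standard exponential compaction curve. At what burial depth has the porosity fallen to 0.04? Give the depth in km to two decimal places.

5.64 km

Invert Athy's law: d = ln(phi₀/phi) / k
d = ln(0.57/0.04) / 0.471 = ln(14.25) / 0.471 = 2.6568 / 0.471 = 5.641 km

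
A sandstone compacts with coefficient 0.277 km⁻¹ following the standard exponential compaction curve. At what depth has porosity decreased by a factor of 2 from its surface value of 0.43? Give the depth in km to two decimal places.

phi/phi₀ = 1/2 ⇒ exp(−k·z) = 1/2 ⇒ z = ln(2) / k
z = 0.6931 / 0.277 = 2.502 km

2.50 km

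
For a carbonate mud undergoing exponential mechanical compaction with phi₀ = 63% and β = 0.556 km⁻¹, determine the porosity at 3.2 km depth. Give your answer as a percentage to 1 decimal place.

phi = phi₀·exp(−β·d) = 0.63 × exp(−0.556 × 3.2) = 0.63 × exp(−1.779)
  = 0.63 × 0.1688 = 0.1063

10.6%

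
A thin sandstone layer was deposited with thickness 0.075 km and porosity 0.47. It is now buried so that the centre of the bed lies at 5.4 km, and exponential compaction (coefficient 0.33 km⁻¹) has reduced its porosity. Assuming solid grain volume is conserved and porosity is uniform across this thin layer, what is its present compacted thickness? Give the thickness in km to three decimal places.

0.043 km

Porosity at 5.4 km: phi = 0.47·exp(−0.33×5.4) = 0.0791
Solid-volume conservation: h(1−phi) = h₀(1−phi₀) ⇒ h = h₀·(1−phi₀)/(1−phi)
h = 0.075 × (1 − 0.47)/(1 − 0.0791) = 0.075 × 0.5755 = 0.0432 km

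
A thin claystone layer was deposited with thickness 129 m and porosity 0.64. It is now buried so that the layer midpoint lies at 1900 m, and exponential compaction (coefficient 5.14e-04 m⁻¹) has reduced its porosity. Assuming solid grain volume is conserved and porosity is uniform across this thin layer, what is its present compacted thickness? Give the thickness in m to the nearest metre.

Working in km (1 km = 1000 m; β in km⁻¹ = β in m⁻¹ × 1000):
Porosity at 1.9 km: phi = 0.64·exp(−0.514×1.9) = 0.2410
Solid-volume conservation: h(1−phi) = h₀(1−phi₀) ⇒ h = h₀·(1−phi₀)/(1−phi)
h = 0.129 × (1 − 0.64)/(1 − 0.2410) = 0.129 × 0.4743 = 0.0612 km

61 m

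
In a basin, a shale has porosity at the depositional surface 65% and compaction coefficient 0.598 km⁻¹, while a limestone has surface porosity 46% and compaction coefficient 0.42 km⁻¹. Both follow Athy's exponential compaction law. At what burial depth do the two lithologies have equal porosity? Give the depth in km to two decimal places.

1.94 km

Set phi₀ₐ e^(−cₐZ) = phi₀ᵦ e^(−cᵦZ) ⇒ ln(phi₀ₐ/phi₀ᵦ) = (cₐ − cᵦ)·Z
Z = ln(0.65/0.46) / (0.598 − 0.42) = 0.3457 / 0.178 = 1.942 km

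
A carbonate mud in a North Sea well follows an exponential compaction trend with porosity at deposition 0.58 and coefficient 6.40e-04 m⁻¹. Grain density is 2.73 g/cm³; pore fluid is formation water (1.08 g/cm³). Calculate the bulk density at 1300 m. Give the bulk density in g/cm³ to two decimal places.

Working in km (1 km = 1000 m; k in km⁻¹ = k in m⁻¹ × 1000):
Porosity at depth: φ = 0.58·exp(−0.64×1.3) = 0.58×0.4352 = 0.2524
Bulk density: ρ_b = (1−φ)ρ_g + φ·ρ_f = 0.7476×2.73 + 0.2524×1.08
       = 2.041 + 0.273 = 2.314 g/cm³

2.31 g/cm³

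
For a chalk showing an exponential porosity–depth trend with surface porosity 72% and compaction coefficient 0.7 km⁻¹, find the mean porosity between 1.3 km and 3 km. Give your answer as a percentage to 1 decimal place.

16.9%

⟨φ⟩ = (1/(Z₂−Z₁)) ∫ φ₀ e^(−kZ) dZ = φ₀·(e^(−k·Z₁) − e^(−k·Z₂)) / (k·(Z₂−Z₁))
e^(−0.7×1.3) = 0.4025; e^(−0.7×3) = 0.1225
⟨φ⟩ = 0.72 × (0.4025 − 0.1225) / (0.7 × 1.7) = 0.72 × 0.2354 = 0.1695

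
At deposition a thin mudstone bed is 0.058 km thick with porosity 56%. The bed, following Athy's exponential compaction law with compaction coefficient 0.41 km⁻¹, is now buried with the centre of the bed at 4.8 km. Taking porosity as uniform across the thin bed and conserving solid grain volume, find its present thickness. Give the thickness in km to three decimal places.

0.028 km

Porosity at 4.8 km: n = 0.56·exp(−0.41×4.8) = 0.0783
Solid-volume conservation: h(1−n) = h₀(1−n₀) ⇒ h = h₀·(1−n₀)/(1−n)
h = 0.058 × (1 − 0.56)/(1 − 0.0783) = 0.058 × 0.4774 = 0.0277 km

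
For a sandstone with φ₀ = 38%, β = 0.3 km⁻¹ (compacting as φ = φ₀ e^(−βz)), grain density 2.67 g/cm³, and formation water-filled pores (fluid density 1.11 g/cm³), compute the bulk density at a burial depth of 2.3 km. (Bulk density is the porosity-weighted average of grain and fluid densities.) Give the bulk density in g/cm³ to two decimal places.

Porosity at depth: φ = 0.38·exp(−0.3×2.3) = 0.38×0.5016 = 0.1906
Bulk density: ρ_b = (1−φ)ρ_g + φ·ρ_f = 0.8094×2.67 + 0.1906×1.11
       = 2.161 + 0.212 = 2.373 g/cm³

2.37 g/cm³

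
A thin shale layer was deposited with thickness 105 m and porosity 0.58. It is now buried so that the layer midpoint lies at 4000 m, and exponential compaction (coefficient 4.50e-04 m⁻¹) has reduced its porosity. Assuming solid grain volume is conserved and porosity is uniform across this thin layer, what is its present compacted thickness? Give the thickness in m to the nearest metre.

Working in km (1 km = 1000 m; β in km⁻¹ = β in m⁻¹ × 1000):
Porosity at 4 km: n = 0.58·exp(−0.45×4) = 0.0959
Solid-volume conservation: h(1−n) = h₀(1−n₀) ⇒ h = h₀·(1−n₀)/(1−n)
h = 0.105 × (1 − 0.58)/(1 − 0.0959) = 0.105 × 0.4645 = 0.0488 km

49 m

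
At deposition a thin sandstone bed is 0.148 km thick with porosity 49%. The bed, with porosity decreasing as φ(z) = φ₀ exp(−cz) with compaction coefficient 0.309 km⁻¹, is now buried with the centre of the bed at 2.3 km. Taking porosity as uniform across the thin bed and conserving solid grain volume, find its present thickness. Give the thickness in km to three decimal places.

0.099 km

Porosity at 2.3 km: φ = 0.49·exp(−0.309×2.3) = 0.2407
Solid-volume conservation: h(1−φ) = h₀(1−φ₀) ⇒ h = h₀·(1−φ₀)/(1−φ)
h = 0.148 × (1 − 0.49)/(1 − 0.2407) = 0.148 × 0.6717 = 0.0994 km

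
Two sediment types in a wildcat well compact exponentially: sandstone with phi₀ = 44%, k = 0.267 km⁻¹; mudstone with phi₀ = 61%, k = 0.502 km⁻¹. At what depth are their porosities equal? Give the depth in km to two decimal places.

1.39 km

Set phi₀ₐ e^(−kₐd) = phi₀ᵦ e^(−kᵦd) ⇒ ln(phi₀ₐ/phi₀ᵦ) = (kₐ − kᵦ)·d
d = ln(0.44/0.61) / (0.267 − 0.502) = -0.3267 / -0.235 = 1.390 km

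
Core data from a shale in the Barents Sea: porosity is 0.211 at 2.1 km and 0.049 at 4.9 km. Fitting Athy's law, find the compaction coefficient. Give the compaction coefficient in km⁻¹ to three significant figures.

0.521 km⁻¹

Athy: φ(d) = φ₀ e^(−βd) ⇒ φ₁/φ₂ = e^{β(d₂−d₁)} ⇒ β = ln(φ₁/φ₂)/(d₂−d₁)
β = ln(0.211/0.049) / (4.9 − 2.1) = ln(4.306) / 2.8 = 1.4600 / 2.8 = 0.5214 km⁻¹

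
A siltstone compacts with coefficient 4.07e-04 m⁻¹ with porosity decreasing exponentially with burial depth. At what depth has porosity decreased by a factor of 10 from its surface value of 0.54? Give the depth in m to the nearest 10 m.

5660 m

Working in km (1 km = 1000 m; β in km⁻¹ = β in m⁻¹ × 1000):
n/n₀ = 1/10 ⇒ exp(−β·d) = 1/10 ⇒ d = ln(10) / β
d = 2.3026 / 0.407 = 5.657 km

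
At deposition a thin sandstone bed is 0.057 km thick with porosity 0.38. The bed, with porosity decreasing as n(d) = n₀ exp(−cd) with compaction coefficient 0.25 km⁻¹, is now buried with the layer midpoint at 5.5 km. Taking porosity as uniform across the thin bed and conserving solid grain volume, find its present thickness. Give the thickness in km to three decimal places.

Porosity at 5.5 km: n = 0.38·exp(−0.25×5.5) = 0.0961
Solid-volume conservation: h(1−n) = h₀(1−n₀) ⇒ h = h₀·(1−n₀)/(1−n)
h = 0.057 × (1 − 0.38)/(1 − 0.0961) = 0.057 × 0.6859 = 0.0391 km

0.039 km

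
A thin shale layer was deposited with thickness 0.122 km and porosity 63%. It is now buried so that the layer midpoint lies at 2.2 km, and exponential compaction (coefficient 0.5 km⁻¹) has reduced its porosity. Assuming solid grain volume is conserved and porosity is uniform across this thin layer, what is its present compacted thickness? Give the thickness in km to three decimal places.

0.057 km

Porosity at 2.2 km: φ = 0.63·exp(−0.5×2.2) = 0.2097
Solid-volume conservation: h(1−φ) = h₀(1−φ₀) ⇒ h = h₀·(1−φ₀)/(1−φ)
h = 0.122 × (1 − 0.63)/(1 − 0.2097) = 0.122 × 0.4682 = 0.0571 km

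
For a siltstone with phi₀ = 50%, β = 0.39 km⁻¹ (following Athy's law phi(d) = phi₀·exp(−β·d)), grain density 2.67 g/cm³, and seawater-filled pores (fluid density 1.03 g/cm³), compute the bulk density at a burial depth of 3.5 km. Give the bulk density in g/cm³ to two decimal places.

2.46 g/cm³

Porosity at depth: phi = 0.5·exp(−0.39×3.5) = 0.5×0.2554 = 0.1277
Bulk density: ρ_b = (1−phi)ρ_g + phi·ρ_f = 0.8723×2.67 + 0.1277×1.03
       = 2.329 + 0.132 = 2.461 g/cm³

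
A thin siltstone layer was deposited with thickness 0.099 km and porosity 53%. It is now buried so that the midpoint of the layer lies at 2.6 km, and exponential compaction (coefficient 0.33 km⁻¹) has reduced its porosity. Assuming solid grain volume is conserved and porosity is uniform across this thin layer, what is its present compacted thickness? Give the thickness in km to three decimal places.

0.060 km

Porosity at 2.6 km: φ = 0.53·exp(−0.33×2.6) = 0.2247
Solid-volume conservation: h(1−φ) = h₀(1−φ₀) ⇒ h = h₀·(1−φ₀)/(1−φ)
h = 0.099 × (1 − 0.53)/(1 − 0.2247) = 0.099 × 0.6062 = 0.0600 km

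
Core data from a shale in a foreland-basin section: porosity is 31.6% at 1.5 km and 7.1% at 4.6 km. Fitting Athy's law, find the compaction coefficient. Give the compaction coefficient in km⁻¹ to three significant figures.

Athy: φ(d) = φ₀ e^(−kd) ⇒ φ₁/φ₂ = e^{k(d₂−d₁)} ⇒ k = ln(φ₁/φ₂)/(d₂−d₁)
k = ln(0.316/0.071) / (4.6 − 1.5) = ln(4.451) / 3.1 = 1.4931 / 3.1 = 0.4816 km⁻¹

0.482 km⁻¹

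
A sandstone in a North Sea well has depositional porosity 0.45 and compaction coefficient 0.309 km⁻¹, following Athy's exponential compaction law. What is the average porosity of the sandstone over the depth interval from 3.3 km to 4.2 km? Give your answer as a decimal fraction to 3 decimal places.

⟨n⟩ = (1/(z₂−z₁)) ∫ n₀ e^(−βz) dz = n₀·(e^(−β·z₁) − e^(−β·z₂)) / (β·(z₂−z₁))
e^(−0.309×3.3) = 0.3607; e^(−0.309×4.2) = 0.2731
⟨n⟩ = 0.45 × (0.3607 − 0.2731) / (0.309 × 0.9) = 0.45 × 0.3149 = 0.1417

0.142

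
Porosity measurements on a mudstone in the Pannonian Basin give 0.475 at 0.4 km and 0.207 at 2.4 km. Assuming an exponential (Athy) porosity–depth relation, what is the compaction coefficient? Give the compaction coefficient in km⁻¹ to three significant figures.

Athy: phi(d) = phi₀ e^(−βd) ⇒ phi₁/phi₂ = e^{β(d₂−d₁)} ⇒ β = ln(phi₁/phi₂)/(d₂−d₁)
β = ln(0.475/0.207) / (2.4 − 0.4) = ln(2.295) / 2 = 0.8306 / 2 = 0.4153 km⁻¹

0.415 km⁻¹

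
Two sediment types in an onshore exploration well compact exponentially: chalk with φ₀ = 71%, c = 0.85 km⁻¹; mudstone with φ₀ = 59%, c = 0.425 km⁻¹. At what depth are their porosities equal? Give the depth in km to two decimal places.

Set φ₀ₐ e^(−cₐZ) = φ₀ᵦ e^(−cᵦZ) ⇒ ln(φ₀ₐ/φ₀ᵦ) = (cₐ − cᵦ)·Z
Z = ln(0.71/0.59) / (0.85 − 0.425) = 0.1851 / 0.425 = 0.436 km

0.44 km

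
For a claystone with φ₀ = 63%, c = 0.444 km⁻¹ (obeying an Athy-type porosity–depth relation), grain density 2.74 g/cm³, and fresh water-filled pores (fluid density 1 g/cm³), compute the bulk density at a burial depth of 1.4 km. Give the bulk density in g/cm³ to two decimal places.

2.15 g/cm³

Porosity at depth: φ = 0.63·exp(−0.444×1.4) = 0.63×0.5371 = 0.3384
Bulk density: ρ_b = (1−φ)ρ_g + φ·ρ_f = 0.6616×2.74 + 0.3384×1
       = 1.813 + 0.338 = 2.151 g/cm³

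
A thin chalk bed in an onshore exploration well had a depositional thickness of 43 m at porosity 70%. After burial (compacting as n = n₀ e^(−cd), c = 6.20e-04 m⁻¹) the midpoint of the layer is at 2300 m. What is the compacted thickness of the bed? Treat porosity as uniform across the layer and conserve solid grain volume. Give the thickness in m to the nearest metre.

Working in km (1 km = 1000 m; c in km⁻¹ = c in m⁻¹ × 1000):
Porosity at 2.3 km: n = 0.7·exp(−0.62×2.3) = 0.1682
Solid-volume conservation: h(1−n) = h₀(1−n₀) ⇒ h = h₀·(1−n₀)/(1−n)
h = 0.043 × (1 − 0.7)/(1 − 0.1682) = 0.043 × 0.3607 = 0.0155 km

16 m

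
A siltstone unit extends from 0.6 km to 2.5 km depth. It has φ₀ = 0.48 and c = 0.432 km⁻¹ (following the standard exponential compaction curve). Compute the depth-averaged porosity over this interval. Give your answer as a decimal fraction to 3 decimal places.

0.253

⟨φ⟩ = (1/(d₂−d₁)) ∫ φ₀ e^(−cd) dd = φ₀·(e^(−c·d₁) − e^(−c·d₂)) / (c·(d₂−d₁))
e^(−0.432×0.6) = 0.7717; e^(−0.432×2.5) = 0.3396
⟨φ⟩ = 0.48 × (0.7717 − 0.3396) / (0.432 × 1.9) = 0.48 × 0.5264 = 0.2527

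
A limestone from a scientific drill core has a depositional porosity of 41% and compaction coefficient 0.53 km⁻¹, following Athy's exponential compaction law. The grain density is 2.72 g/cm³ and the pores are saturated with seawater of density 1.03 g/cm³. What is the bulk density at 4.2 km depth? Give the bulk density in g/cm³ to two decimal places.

2.65 g/cm³

Porosity at depth: φ = 0.41·exp(−0.53×4.2) = 0.41×0.1080 = 0.0443
Bulk density: ρ_b = (1−φ)ρ_g + φ·ρ_f = 0.9557×2.72 + 0.0443×1.03
       = 2.600 + 0.046 = 2.645 g/cm³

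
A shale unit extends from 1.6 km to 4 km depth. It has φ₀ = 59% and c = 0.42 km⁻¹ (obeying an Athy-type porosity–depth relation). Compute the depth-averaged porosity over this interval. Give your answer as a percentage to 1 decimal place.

⟨φ⟩ = (1/(d₂−d₁)) ∫ φ₀ e^(−cd) dd = φ₀·(e^(−c·d₁) − e^(−c·d₂)) / (c·(d₂−d₁))
e^(−0.42×1.6) = 0.5107; e^(−0.42×4) = 0.1864
⟨φ⟩ = 0.59 × (0.5107 − 0.1864) / (0.42 × 2.4) = 0.59 × 0.3217 = 0.1898

19.0%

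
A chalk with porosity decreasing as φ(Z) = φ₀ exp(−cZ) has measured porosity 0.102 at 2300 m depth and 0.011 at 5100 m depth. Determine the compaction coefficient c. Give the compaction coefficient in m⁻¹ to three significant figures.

0.000795 m⁻¹

Working in km (1 km = 1000 m; c in km⁻¹ = c in m⁻¹ × 1000):
Athy: φ(Z) = φ₀ e^(−cZ) ⇒ φ₁/φ₂ = e^{c(Z₂−Z₁)} ⇒ c = ln(φ₁/φ₂)/(Z₂−Z₁)
c = ln(0.102/0.011) / (5.1 − 2.3) = ln(9.273) / 2.8 = 2.2271 / 2.8 = 0.7954 km⁻¹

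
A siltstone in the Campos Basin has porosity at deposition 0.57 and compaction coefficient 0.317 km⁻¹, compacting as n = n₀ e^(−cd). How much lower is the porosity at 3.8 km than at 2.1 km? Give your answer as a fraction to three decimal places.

n(2.1) = 0.57·e^(−0.317×2.1) = 0.2929
n(3.8) = 0.57·e^(−0.317×3.8) = 0.1709
Δn = 0.2929 − 0.1709 = 0.1220

0.122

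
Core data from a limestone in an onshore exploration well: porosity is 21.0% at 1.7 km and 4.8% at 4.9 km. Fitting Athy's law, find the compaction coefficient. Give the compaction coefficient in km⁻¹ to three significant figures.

Athy: n(Z) = n₀ e^(−βZ) ⇒ n₁/n₂ = e^{β(Z₂−Z₁)} ⇒ β = ln(n₁/n₂)/(Z₂−Z₁)
β = ln(0.21/0.048) / (4.9 − 1.7) = ln(4.375) / 3.2 = 1.4759 / 3.2 = 0.4612 km⁻¹

0.461 km⁻¹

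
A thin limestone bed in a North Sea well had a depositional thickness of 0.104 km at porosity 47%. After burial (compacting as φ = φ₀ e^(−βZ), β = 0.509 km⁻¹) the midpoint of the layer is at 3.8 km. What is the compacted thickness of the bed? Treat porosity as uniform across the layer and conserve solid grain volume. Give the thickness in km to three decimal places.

Porosity at 3.8 km: φ = 0.47·exp(−0.509×3.8) = 0.0679
Solid-volume conservation: h(1−φ) = h₀(1−φ₀) ⇒ h = h₀·(1−φ₀)/(1−φ)
h = 0.104 × (1 − 0.47)/(1 − 0.0679) = 0.104 × 0.5686 = 0.0591 km

0.059 km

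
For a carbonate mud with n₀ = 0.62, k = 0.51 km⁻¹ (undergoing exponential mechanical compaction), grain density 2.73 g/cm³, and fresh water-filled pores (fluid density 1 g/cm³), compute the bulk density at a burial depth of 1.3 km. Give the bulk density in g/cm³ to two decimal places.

2.18 g/cm³

Porosity at depth: n = 0.62·exp(−0.51×1.3) = 0.62×0.5153 = 0.3195
Bulk density: ρ_b = (1−n)ρ_g + n·ρ_f = 0.6805×2.73 + 0.3195×1
       = 1.858 + 0.319 = 2.177 g/cm³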